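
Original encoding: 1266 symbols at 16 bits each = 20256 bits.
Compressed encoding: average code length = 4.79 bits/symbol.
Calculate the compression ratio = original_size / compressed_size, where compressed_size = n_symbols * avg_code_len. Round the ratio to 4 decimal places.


original_size = n_symbols * orig_bits = 1266 * 16 = 20256 bits
compressed_size = n_symbols * avg_code_len = 1266 * 4.79 = 6064.14 bits
ratio = original_size / compressed_size = 20256 / 6064.14 = 3.3403

Compression ratio = 3.3403


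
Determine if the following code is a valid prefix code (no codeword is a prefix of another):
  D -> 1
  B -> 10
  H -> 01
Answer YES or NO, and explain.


Checking each pair (does one codeword prefix another?):
  D='1' vs B='10': prefix -- VIOLATION

NO -- this is NOT a valid prefix code. D (1) is a prefix of B (10).


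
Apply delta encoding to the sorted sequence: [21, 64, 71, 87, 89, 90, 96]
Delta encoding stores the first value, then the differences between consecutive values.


First value: 21
Deltas:
  64 - 21 = 43
  71 - 64 = 7
  87 - 71 = 16
  89 - 87 = 2
  90 - 89 = 1
  96 - 90 = 6


Delta encoded: [21, 43, 7, 16, 2, 1, 6]


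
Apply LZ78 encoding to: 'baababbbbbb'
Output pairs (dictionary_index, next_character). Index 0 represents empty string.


LZ78 encoding steps:
Dictionary: {0: ''}
Step 1: w='' (idx 0), next='b' -> output (0, 'b'), add 'b' as idx 1
Step 2: w='' (idx 0), next='a' -> output (0, 'a'), add 'a' as idx 2
Step 3: w='a' (idx 2), next='b' -> output (2, 'b'), add 'ab' as idx 3
Step 4: w='ab' (idx 3), next='b' -> output (3, 'b'), add 'abb' as idx 4
Step 5: w='b' (idx 1), next='b' -> output (1, 'b'), add 'bb' as idx 5
Step 6: w='bb' (idx 5), end of input -> output (5, '')


Encoded: [(0, 'b'), (0, 'a'), (2, 'b'), (3, 'b'), (1, 'b'), (5, '')]


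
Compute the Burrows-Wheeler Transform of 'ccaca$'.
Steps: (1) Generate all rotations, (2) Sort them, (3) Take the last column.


Rotations (sorted):
  0: $ccaca -> last char: a
  1: a$ccac -> last char: c
  2: aca$cc -> last char: c
  3: ca$cca -> last char: a
  4: caca$c -> last char: c
  5: ccaca$ -> last char: $


BWT = accac$


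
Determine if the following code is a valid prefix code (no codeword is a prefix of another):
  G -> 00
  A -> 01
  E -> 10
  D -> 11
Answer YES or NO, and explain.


Checking each pair (does one codeword prefix another?):
  G='00' vs A='01': no prefix
  G='00' vs E='10': no prefix
  G='00' vs D='11': no prefix
  A='01' vs G='00': no prefix
  A='01' vs E='10': no prefix
  A='01' vs D='11': no prefix
  E='10' vs G='00': no prefix
  E='10' vs A='01': no prefix
  E='10' vs D='11': no prefix
  D='11' vs G='00': no prefix
  D='11' vs A='01': no prefix
  D='11' vs E='10': no prefix
No violation found over all pairs.

YES -- this is a valid prefix code. No codeword is a prefix of any other codeword.


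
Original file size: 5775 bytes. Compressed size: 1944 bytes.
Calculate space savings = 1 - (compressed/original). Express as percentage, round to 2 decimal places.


ratio = compressed/original = 1944/5775 = 0.336623
savings = 1 - ratio = 1 - 0.336623 = 0.663377
as a percentage: 0.663377 * 100 = 66.34%

Space savings = 1 - 1944/5775 = 66.34%


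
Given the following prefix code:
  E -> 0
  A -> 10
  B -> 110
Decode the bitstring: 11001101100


Decoding step by step:
Bits 110 -> B
Bits 0 -> E
Bits 110 -> B
Bits 110 -> B
Bits 0 -> E


Decoded message: BEBBE


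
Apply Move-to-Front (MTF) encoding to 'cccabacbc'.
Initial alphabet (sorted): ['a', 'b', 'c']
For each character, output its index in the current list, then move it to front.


MTF encoding:
'c': index 2 in ['a', 'b', 'c'] -> ['c', 'a', 'b']
'c': index 0 in ['c', 'a', 'b'] -> ['c', 'a', 'b']
'c': index 0 in ['c', 'a', 'b'] -> ['c', 'a', 'b']
'a': index 1 in ['c', 'a', 'b'] -> ['a', 'c', 'b']
'b': index 2 in ['a', 'c', 'b'] -> ['b', 'a', 'c']
'a': index 1 in ['b', 'a', 'c'] -> ['a', 'b', 'c']
'c': index 2 in ['a', 'b', 'c'] -> ['c', 'a', 'b']
'b': index 2 in ['c', 'a', 'b'] -> ['b', 'c', 'a']
'c': index 1 in ['b', 'c', 'a'] -> ['c', 'b', 'a']


Output: [2, 0, 0, 1, 2, 1, 2, 2, 1]


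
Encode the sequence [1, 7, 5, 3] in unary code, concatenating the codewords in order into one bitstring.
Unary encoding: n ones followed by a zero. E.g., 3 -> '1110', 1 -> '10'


Encode each number as n ones followed by a terminating 0:
  1 -> 10 (2 bits)
  7 -> 11111110 (8 bits)
  5 -> 111110 (6 bits)
  3 -> 1110 (4 bits)
Total length = 2 + 8 + 6 + 4 = 20 bits.

Unary([1, 7, 5, 3]) = 10111111101111101110 (20 bits)


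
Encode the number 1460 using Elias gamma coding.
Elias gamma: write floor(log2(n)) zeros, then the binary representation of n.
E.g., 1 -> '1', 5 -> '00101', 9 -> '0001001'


num_bits = floor(log2(1460)) + 1 = 11
leading_zeros = num_bits - 1 = 10
binary(1460) = 10110110100

Elias gamma(1460) = '0000000000' + '10110110100' = 000000000010110110100 (21 bits)


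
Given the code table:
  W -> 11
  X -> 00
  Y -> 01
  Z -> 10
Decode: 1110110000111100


Decoding:
11 -> W
10 -> Z
11 -> W
00 -> X
00 -> X
11 -> W
11 -> W
00 -> X


Result: WZWXXWWX


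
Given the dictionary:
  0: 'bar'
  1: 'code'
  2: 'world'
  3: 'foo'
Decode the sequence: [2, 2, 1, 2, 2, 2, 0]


Look up each index in the dictionary:
  2 -> 'world'
  2 -> 'world'
  1 -> 'code'
  2 -> 'world'
  2 -> 'world'
  2 -> 'world'
  0 -> 'bar'

Decoded: "world world code world world world bar"


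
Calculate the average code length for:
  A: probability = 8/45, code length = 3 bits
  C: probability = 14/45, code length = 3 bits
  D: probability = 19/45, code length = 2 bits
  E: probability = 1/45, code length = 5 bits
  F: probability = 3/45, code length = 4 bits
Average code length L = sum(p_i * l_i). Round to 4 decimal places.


Weighted contributions p_i * l_i:
  A: (8/45) * 3 = 24/45
  C: (14/45) * 3 = 42/45
  D: (19/45) * 2 = 38/45
  E: (1/45) * 5 = 5/45
  F: (3/45) * 4 = 12/45
Sum = (24 + 42 + 38 + 5 + 12)/45 = 121/45

L = 121/45 = 2.6889 bits/symbol


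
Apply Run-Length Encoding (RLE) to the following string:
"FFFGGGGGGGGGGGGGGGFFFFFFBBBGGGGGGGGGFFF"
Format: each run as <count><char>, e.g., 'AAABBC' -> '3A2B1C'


Scanning runs left to right:
  i=0: run of 'F' x 3 -> '3F'
  i=3: run of 'G' x 15 -> '15G'
  i=18: run of 'F' x 6 -> '6F'
  i=24: run of 'B' x 3 -> '3B'
  i=27: run of 'G' x 9 -> '9G'
  i=36: run of 'F' x 3 -> '3F'

RLE = 3F15G6F3B9G3F


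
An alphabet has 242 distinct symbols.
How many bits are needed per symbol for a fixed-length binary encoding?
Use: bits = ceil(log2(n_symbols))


log2(242) = 7.9189
Bracket: 2^7 = 128 < 242 <= 2^8 = 256
So ceil(log2(242)) = 8

bits = ceil(log2(242)) = ceil(7.9189) = 8 bits


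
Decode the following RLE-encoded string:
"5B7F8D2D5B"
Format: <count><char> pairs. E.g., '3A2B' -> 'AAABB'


Expanding each <count><char> pair:
  5B -> 'BBBBB'
  7F -> 'FFFFFFF'
  8D -> 'DDDDDDDD'
  2D -> 'DD'
  5B -> 'BBBBB'

Decoded = BBBBBFFFFFFFDDDDDDDDDDBBBBB


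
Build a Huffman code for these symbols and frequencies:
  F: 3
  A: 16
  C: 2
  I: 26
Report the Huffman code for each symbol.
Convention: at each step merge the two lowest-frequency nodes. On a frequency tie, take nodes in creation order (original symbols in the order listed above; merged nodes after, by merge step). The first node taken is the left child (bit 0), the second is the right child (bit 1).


Huffman tree construction:
Step 1: Merge C(2) + F(3) = 5
Step 2: Merge (C+F)(5) + A(16) = 21
Step 3: Merge ((C+F)+A)(21) + I(26) = 47
Read each symbol's code off the tree from the root (left child = 0, right child = 1).

Codes:
  F: 001 (length 3)
  A: 01 (length 2)
  C: 000 (length 3)
  I: 1 (length 1)
Average code length: 73/47 = 1.5532 bits/symbol


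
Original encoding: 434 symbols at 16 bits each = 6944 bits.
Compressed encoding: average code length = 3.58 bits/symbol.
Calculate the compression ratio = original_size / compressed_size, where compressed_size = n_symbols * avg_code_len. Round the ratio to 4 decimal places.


original_size = n_symbols * orig_bits = 434 * 16 = 6944 bits
compressed_size = n_symbols * avg_code_len = 434 * 3.58 = 1553.72 bits
ratio = original_size / compressed_size = 6944 / 1553.72 = 4.4693

Compression ratio = 4.4693


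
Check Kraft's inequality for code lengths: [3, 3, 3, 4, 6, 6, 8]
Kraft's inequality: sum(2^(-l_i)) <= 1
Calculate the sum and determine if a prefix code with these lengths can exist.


Sum = 2^(-3) + 2^(-3) + 2^(-3) + 2^(-4) + 2^(-6) + 2^(-6) + 2^(-8)
    = 0.125 + 0.125 + 0.125 + 0.0625 + 0.015625 + 0.015625 + 0.00390625
    = 121/256 = 0.47265625
Since 0.47265625 <= 1, Kraft's inequality IS satisfied.
A prefix code with these lengths CAN exist.

Kraft sum = 0.47265625. Satisfied.


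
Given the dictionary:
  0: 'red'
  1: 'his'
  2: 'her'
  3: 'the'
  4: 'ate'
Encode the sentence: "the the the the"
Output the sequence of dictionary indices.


Look up each word in the dictionary:
  'the' -> 3
  'the' -> 3
  'the' -> 3
  'the' -> 3

Encoded: [3, 3, 3, 3]


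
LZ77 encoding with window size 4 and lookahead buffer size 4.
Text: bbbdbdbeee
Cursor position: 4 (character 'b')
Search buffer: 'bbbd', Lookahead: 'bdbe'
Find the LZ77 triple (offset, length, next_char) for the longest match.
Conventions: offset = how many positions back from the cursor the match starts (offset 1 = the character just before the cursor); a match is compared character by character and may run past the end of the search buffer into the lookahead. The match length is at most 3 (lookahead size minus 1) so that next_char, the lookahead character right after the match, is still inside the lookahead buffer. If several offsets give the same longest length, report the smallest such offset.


Try each offset into the search buffer:
  offset=1 (pos 3, char 'd'): match length 0
  offset=2 (pos 2, char 'b'): match length 3
  offset=3 (pos 1, char 'b'): match length 1
  offset=4 (pos 0, char 'b'): match length 1
Longest match has length 3 at offset 2.
next_char = character at position 4 + 3 = 7 -> 'e'

Best match: offset=2, length=3 (matching 'bdb' starting at position 2)
LZ77 triple: (2, 3, 'e')


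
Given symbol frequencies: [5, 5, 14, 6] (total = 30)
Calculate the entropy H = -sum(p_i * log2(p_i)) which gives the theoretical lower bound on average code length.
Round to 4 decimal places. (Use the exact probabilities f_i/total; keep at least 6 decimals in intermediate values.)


Per-symbol terms -p_i * log2(p_i) with p_i = f_i/30:
  p = 5/30 = 0.166667: log2(p) = -2.584963, -p*log2(p) = 0.430827
  p = 5/30 = 0.166667: log2(p) = -2.584963, -p*log2(p) = 0.430827
  p = 14/30 = 0.466667: log2(p) = -1.099536, -p*log2(p) = 0.513117
  p = 6/30 = 0.200000: log2(p) = -2.321928, -p*log2(p) = 0.464386
H = 0.430827 + 0.430827 + 0.513117 + 0.464386 = 1.839157

H = 1.8392 bits/symbol


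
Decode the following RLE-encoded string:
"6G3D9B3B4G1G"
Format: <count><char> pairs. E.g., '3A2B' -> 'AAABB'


Expanding each <count><char> pair:
  6G -> 'GGGGGG'
  3D -> 'DDD'
  9B -> 'BBBBBBBBB'
  3B -> 'BBB'
  4G -> 'GGGG'
  1G -> 'G'

Decoded = GGGGGGDDDBBBBBBBBBBBBGGGGG


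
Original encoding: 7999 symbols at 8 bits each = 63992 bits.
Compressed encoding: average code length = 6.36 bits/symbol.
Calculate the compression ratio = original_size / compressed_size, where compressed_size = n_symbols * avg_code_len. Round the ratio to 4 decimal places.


original_size = n_symbols * orig_bits = 7999 * 8 = 63992 bits
compressed_size = n_symbols * avg_code_len = 7999 * 6.36 = 50873.64 bits
ratio = original_size / compressed_size = 63992 / 50873.64 = 1.2579

Compression ratio = 1.2579


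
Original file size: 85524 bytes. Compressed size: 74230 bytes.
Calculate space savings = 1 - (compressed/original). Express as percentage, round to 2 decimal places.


ratio = compressed/original = 74230/85524 = 0.867944
savings = 1 - ratio = 1 - 0.867944 = 0.132056
as a percentage: 0.132056 * 100 = 13.21%

Space savings = 1 - 74230/85524 = 13.21%


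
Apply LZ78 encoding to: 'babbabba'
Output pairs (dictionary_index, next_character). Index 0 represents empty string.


LZ78 encoding steps:
Dictionary: {0: ''}
Step 1: w='' (idx 0), next='b' -> output (0, 'b'), add 'b' as idx 1
Step 2: w='' (idx 0), next='a' -> output (0, 'a'), add 'a' as idx 2
Step 3: w='b' (idx 1), next='b' -> output (1, 'b'), add 'bb' as idx 3
Step 4: w='a' (idx 2), next='b' -> output (2, 'b'), add 'ab' as idx 4
Step 5: w='b' (idx 1), next='a' -> output (1, 'a'), add 'ba' as idx 5


Encoded: [(0, 'b'), (0, 'a'), (1, 'b'), (2, 'b'), (1, 'a')]


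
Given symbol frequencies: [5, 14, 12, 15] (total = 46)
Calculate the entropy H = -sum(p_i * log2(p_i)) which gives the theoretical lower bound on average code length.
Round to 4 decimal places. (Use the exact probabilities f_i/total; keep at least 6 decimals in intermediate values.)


Per-symbol terms -p_i * log2(p_i) with p_i = f_i/46:
  p = 5/46 = 0.108696: log2(p) = -3.201634, -p*log2(p) = 0.348004
  p = 14/46 = 0.304348: log2(p) = -1.716207, -p*log2(p) = 0.522324
  p = 12/46 = 0.260870: log2(p) = -1.938599, -p*log2(p) = 0.505722
  p = 15/46 = 0.326087: log2(p) = -1.616671, -p*log2(p) = 0.527175
H = 0.348004 + 0.522324 + 0.505722 + 0.527175 = 1.903225

H = 1.9032 bits/symbol


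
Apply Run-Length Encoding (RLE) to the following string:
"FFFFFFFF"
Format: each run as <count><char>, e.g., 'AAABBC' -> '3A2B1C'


Scanning runs left to right:
  i=0: run of 'F' x 8 -> '8F'

RLE = 8F


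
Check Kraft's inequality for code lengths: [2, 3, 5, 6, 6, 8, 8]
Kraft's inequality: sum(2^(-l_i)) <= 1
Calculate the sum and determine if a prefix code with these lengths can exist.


Sum = 2^(-2) + 2^(-3) + 2^(-5) + 2^(-6) + 2^(-6) + 2^(-8) + 2^(-8)
    = 0.25 + 0.125 + 0.03125 + 0.015625 + 0.015625 + 0.00390625 + 0.00390625
    = 114/256 = 0.4453125
Since 0.4453125 <= 1, Kraft's inequality IS satisfied.
A prefix code with these lengths CAN exist.

Kraft sum = 0.4453125. Satisfied.


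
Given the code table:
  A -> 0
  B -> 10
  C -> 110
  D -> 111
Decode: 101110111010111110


Decoding:
10 -> B
111 -> D
0 -> A
111 -> D
0 -> A
10 -> B
111 -> D
110 -> C


Result: BDADABDC


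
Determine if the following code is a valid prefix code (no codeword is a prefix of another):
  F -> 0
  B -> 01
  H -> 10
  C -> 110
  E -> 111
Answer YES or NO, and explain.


Checking each pair (does one codeword prefix another?):
  F='0' vs B='01': prefix -- VIOLATION

NO -- this is NOT a valid prefix code. F (0) is a prefix of B (01).


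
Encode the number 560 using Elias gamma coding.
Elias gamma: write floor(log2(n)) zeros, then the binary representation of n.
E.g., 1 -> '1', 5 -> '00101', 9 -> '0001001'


num_bits = floor(log2(560)) + 1 = 10
leading_zeros = num_bits - 1 = 9
binary(560) = 1000110000

Elias gamma(560) = '000000000' + '1000110000' = 0000000001000110000 (19 bits)


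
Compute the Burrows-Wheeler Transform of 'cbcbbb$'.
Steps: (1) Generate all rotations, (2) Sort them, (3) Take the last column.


Rotations (sorted):
  0: $cbcbbb -> last char: b
  1: b$cbcbb -> last char: b
  2: bb$cbcb -> last char: b
  3: bbb$cbc -> last char: c
  4: bcbbb$c -> last char: c
  5: cbbb$cb -> last char: b
  6: cbcbbb$ -> last char: $


BWT = bbbccb$


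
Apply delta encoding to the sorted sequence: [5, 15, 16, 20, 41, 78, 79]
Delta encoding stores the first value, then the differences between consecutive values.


First value: 5
Deltas:
  15 - 5 = 10
  16 - 15 = 1
  20 - 16 = 4
  41 - 20 = 21
  78 - 41 = 37
  79 - 78 = 1


Delta encoded: [5, 10, 1, 4, 21, 37, 1]


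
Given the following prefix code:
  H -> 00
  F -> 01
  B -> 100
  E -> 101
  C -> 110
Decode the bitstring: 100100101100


Decoding step by step:
Bits 100 -> B
Bits 100 -> B
Bits 101 -> E
Bits 100 -> B


Decoded message: BBEB


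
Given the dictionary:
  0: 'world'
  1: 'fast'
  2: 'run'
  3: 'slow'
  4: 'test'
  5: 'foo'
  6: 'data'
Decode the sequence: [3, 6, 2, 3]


Look up each index in the dictionary:
  3 -> 'slow'
  6 -> 'data'
  2 -> 'run'
  3 -> 'slow'

Decoded: "slow data run slow"


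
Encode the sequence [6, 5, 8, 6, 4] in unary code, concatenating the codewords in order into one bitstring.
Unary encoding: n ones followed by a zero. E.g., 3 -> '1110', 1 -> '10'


Encode each number as n ones followed by a terminating 0:
  6 -> 1111110 (7 bits)
  5 -> 111110 (6 bits)
  8 -> 111111110 (9 bits)
  6 -> 1111110 (7 bits)
  4 -> 11110 (5 bits)
Total length = 7 + 6 + 9 + 7 + 5 = 34 bits.

Unary([6, 5, 8, 6, 4]) = 1111110111110111111110111111011110 (34 bits)


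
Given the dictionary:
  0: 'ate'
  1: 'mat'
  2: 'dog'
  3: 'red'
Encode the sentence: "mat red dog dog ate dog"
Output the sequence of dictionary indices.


Look up each word in the dictionary:
  'mat' -> 1
  'red' -> 3
  'dog' -> 2
  'dog' -> 2
  'ate' -> 0
  'dog' -> 2

Encoded: [1, 3, 2, 2, 0, 2]


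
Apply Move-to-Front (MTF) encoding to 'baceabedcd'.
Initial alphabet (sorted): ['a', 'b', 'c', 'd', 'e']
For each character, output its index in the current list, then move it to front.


MTF encoding:
'b': index 1 in ['a', 'b', 'c', 'd', 'e'] -> ['b', 'a', 'c', 'd', 'e']
'a': index 1 in ['b', 'a', 'c', 'd', 'e'] -> ['a', 'b', 'c', 'd', 'e']
'c': index 2 in ['a', 'b', 'c', 'd', 'e'] -> ['c', 'a', 'b', 'd', 'e']
'e': index 4 in ['c', 'a', 'b', 'd', 'e'] -> ['e', 'c', 'a', 'b', 'd']
'a': index 2 in ['e', 'c', 'a', 'b', 'd'] -> ['a', 'e', 'c', 'b', 'd']
'b': index 3 in ['a', 'e', 'c', 'b', 'd'] -> ['b', 'a', 'e', 'c', 'd']
'e': index 2 in ['b', 'a', 'e', 'c', 'd'] -> ['e', 'b', 'a', 'c', 'd']
'd': index 4 in ['e', 'b', 'a', 'c', 'd'] -> ['d', 'e', 'b', 'a', 'c']
'c': index 4 in ['d', 'e', 'b', 'a', 'c'] -> ['c', 'd', 'e', 'b', 'a']
'd': index 1 in ['c', 'd', 'e', 'b', 'a'] -> ['d', 'c', 'e', 'b', 'a']


Output: [1, 1, 2, 4, 2, 3, 2, 4, 4, 1]


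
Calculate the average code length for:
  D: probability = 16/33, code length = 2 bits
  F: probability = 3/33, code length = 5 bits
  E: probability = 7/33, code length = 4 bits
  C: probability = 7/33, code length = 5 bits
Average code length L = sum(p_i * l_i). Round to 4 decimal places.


Weighted contributions p_i * l_i:
  D: (16/33) * 2 = 32/33
  F: (3/33) * 5 = 15/33
  E: (7/33) * 4 = 28/33
  C: (7/33) * 5 = 35/33
Sum = (32 + 15 + 28 + 35)/33 = 110/33

L = 110/33 = 3.3333 bits/symbol


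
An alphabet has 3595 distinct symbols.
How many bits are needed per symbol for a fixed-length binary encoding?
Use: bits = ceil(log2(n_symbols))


log2(3595) = 11.8118
Bracket: 2^11 = 2048 < 3595 <= 2^12 = 4096
So ceil(log2(3595)) = 12

bits = ceil(log2(3595)) = ceil(11.8118) = 12 bits


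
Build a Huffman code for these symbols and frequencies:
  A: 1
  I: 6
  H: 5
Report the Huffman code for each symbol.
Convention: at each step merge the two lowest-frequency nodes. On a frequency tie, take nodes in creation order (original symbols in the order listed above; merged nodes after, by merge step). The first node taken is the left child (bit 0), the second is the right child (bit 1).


Huffman tree construction:
Step 1: Merge A(1) + H(5) = 6
Step 2: Merge I(6) + (A+H)(6) = 12
Read each symbol's code off the tree from the root (left child = 0, right child = 1).

Codes:
  A: 10 (length 2)
  I: 0 (length 1)
  H: 11 (length 2)
Average code length: 18/12 = 1.5000 bits/symbol


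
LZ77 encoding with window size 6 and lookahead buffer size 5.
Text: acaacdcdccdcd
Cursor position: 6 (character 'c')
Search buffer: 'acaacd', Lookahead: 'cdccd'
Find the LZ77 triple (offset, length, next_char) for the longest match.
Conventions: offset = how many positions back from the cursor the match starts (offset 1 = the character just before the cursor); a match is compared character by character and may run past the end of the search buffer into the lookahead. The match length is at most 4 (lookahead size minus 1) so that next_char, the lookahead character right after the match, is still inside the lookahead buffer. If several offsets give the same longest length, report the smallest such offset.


Try each offset into the search buffer:
  offset=1 (pos 5, char 'd'): match length 0
  offset=2 (pos 4, char 'c'): match length 3
  offset=3 (pos 3, char 'a'): match length 0
  offset=4 (pos 2, char 'a'): match length 0
  offset=5 (pos 1, char 'c'): match length 1
  offset=6 (pos 0, char 'a'): match length 0
Longest match has length 3 at offset 2.
next_char = character at position 6 + 3 = 9 -> 'c'

Best match: offset=2, length=3 (matching 'cdc' starting at position 4)
LZ77 triple: (2, 3, 'c')


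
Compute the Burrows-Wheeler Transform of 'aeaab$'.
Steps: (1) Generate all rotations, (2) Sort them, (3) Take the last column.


Rotations (sorted):
  0: $aeaab -> last char: b
  1: aab$ae -> last char: e
  2: ab$aea -> last char: a
  3: aeaab$ -> last char: $
  4: b$aeaa -> last char: a
  5: eaab$a -> last char: a


BWT = bea$aa


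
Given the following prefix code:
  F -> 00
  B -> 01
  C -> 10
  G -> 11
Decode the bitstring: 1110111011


Decoding step by step:
Bits 11 -> G
Bits 10 -> C
Bits 11 -> G
Bits 10 -> C
Bits 11 -> G


Decoded message: GCGCG


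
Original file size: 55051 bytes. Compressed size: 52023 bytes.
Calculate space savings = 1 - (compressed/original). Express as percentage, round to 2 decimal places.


ratio = compressed/original = 52023/55051 = 0.944996
savings = 1 - ratio = 1 - 0.944996 = 0.055004
as a percentage: 0.055004 * 100 = 5.5%

Space savings = 1 - 52023/55051 = 5.5%


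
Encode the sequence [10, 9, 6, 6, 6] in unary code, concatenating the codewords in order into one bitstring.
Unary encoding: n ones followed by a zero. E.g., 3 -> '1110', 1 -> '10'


Encode each number as n ones followed by a terminating 0:
  10 -> 11111111110 (11 bits)
  9 -> 1111111110 (10 bits)
  6 -> 1111110 (7 bits)
  6 -> 1111110 (7 bits)
  6 -> 1111110 (7 bits)
Total length = 11 + 10 + 7 + 7 + 7 = 42 bits.

Unary([10, 9, 6, 6, 6]) = 111111111101111111110111111011111101111110 (42 bits)


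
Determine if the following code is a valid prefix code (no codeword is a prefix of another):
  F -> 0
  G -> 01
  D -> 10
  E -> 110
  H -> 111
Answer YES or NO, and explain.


Checking each pair (does one codeword prefix another?):
  F='0' vs G='01': prefix -- VIOLATION

NO -- this is NOT a valid prefix code. F (0) is a prefix of G (01).


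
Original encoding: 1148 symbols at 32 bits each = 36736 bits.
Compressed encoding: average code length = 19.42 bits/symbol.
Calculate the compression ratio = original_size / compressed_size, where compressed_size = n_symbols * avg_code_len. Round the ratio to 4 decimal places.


original_size = n_symbols * orig_bits = 1148 * 32 = 36736 bits
compressed_size = n_symbols * avg_code_len = 1148 * 19.42 = 22294.16 bits
ratio = original_size / compressed_size = 36736 / 22294.16 = 1.6478

Compression ratio = 1.6478


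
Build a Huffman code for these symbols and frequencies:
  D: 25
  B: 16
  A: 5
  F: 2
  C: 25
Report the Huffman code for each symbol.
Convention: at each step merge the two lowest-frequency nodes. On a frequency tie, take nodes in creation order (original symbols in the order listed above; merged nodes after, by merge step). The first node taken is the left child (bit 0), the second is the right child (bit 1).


Huffman tree construction:
Step 1: Merge F(2) + A(5) = 7
Step 2: Merge (F+A)(7) + B(16) = 23
Step 3: Merge ((F+A)+B)(23) + D(25) = 48
Step 4: Merge C(25) + (((F+A)+B)+D)(48) = 73
Read each symbol's code off the tree from the root (left child = 0, right child = 1).

Codes:
  D: 11 (length 2)
  B: 101 (length 3)
  A: 1001 (length 4)
  F: 1000 (length 4)
  C: 0 (length 1)
Average code length: 151/73 = 2.0685 bits/symbol


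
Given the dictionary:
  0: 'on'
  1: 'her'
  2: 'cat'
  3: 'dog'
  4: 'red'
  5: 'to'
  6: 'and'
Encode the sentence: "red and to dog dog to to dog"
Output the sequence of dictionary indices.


Look up each word in the dictionary:
  'red' -> 4
  'and' -> 6
  'to' -> 5
  'dog' -> 3
  'dog' -> 3
  'to' -> 5
  'to' -> 5
  'dog' -> 3

Encoded: [4, 6, 5, 3, 3, 5, 5, 3]


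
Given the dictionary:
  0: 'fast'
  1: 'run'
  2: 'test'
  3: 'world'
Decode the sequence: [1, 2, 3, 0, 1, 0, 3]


Look up each index in the dictionary:
  1 -> 'run'
  2 -> 'test'
  3 -> 'world'
  0 -> 'fast'
  1 -> 'run'
  0 -> 'fast'
  3 -> 'world'

Decoded: "run test world fast run fast world"


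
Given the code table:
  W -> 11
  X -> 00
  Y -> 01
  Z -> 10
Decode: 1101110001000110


Decoding:
11 -> W
01 -> Y
11 -> W
00 -> X
01 -> Y
00 -> X
01 -> Y
10 -> Z


Result: WYWXYXYZ


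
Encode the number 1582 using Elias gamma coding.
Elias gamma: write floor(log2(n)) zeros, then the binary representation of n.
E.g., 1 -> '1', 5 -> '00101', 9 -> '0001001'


num_bits = floor(log2(1582)) + 1 = 11
leading_zeros = num_bits - 1 = 10
binary(1582) = 11000101110

Elias gamma(1582) = '0000000000' + '11000101110' = 000000000011000101110 (21 bits)


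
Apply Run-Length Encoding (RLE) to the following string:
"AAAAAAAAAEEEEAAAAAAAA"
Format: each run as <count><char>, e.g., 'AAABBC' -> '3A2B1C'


Scanning runs left to right:
  i=0: run of 'A' x 9 -> '9A'
  i=9: run of 'E' x 4 -> '4E'
  i=13: run of 'A' x 8 -> '8A'

RLE = 9A4E8A


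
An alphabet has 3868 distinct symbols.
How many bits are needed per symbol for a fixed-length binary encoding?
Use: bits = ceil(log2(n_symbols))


log2(3868) = 11.9174
Bracket: 2^11 = 2048 < 3868 <= 2^12 = 4096
So ceil(log2(3868)) = 12

bits = ceil(log2(3868)) = ceil(11.9174) = 12 bits


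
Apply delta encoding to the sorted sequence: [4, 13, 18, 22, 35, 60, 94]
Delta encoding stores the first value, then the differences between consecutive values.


First value: 4
Deltas:
  13 - 4 = 9
  18 - 13 = 5
  22 - 18 = 4
  35 - 22 = 13
  60 - 35 = 25
  94 - 60 = 34


Delta encoded: [4, 9, 5, 4, 13, 25, 34]


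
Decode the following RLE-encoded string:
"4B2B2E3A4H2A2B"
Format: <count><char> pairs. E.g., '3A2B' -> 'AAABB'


Expanding each <count><char> pair:
  4B -> 'BBBB'
  2B -> 'BB'
  2E -> 'EE'
  3A -> 'AAA'
  4H -> 'HHHH'
  2A -> 'AA'
  2B -> 'BB'

Decoded = BBBBBBEEAAAHHHHAABB


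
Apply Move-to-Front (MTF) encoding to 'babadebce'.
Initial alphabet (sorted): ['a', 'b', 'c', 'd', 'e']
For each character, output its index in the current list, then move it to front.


MTF encoding:
'b': index 1 in ['a', 'b', 'c', 'd', 'e'] -> ['b', 'a', 'c', 'd', 'e']
'a': index 1 in ['b', 'a', 'c', 'd', 'e'] -> ['a', 'b', 'c', 'd', 'e']
'b': index 1 in ['a', 'b', 'c', 'd', 'e'] -> ['b', 'a', 'c', 'd', 'e']
'a': index 1 in ['b', 'a', 'c', 'd', 'e'] -> ['a', 'b', 'c', 'd', 'e']
'd': index 3 in ['a', 'b', 'c', 'd', 'e'] -> ['d', 'a', 'b', 'c', 'e']
'e': index 4 in ['d', 'a', 'b', 'c', 'e'] -> ['e', 'd', 'a', 'b', 'c']
'b': index 3 in ['e', 'd', 'a', 'b', 'c'] -> ['b', 'e', 'd', 'a', 'c']
'c': index 4 in ['b', 'e', 'd', 'a', 'c'] -> ['c', 'b', 'e', 'd', 'a']
'e': index 2 in ['c', 'b', 'e', 'd', 'a'] -> ['e', 'c', 'b', 'd', 'a']


Output: [1, 1, 1, 1, 3, 4, 3, 4, 2]


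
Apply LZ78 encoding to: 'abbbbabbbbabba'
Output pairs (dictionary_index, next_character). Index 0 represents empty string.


LZ78 encoding steps:
Dictionary: {0: ''}
Step 1: w='' (idx 0), next='a' -> output (0, 'a'), add 'a' as idx 1
Step 2: w='' (idx 0), next='b' -> output (0, 'b'), add 'b' as idx 2
Step 3: w='b' (idx 2), next='b' -> output (2, 'b'), add 'bb' as idx 3
Step 4: w='b' (idx 2), next='a' -> output (2, 'a'), add 'ba' as idx 4
Step 5: w='bb' (idx 3), next='b' -> output (3, 'b'), add 'bbb' as idx 5
Step 6: w='ba' (idx 4), next='b' -> output (4, 'b'), add 'bab' as idx 6
Step 7: w='ba' (idx 4), end of input -> output (4, '')


Encoded: [(0, 'a'), (0, 'b'), (2, 'b'), (2, 'a'), (3, 'b'), (4, 'b'), (4, '')]


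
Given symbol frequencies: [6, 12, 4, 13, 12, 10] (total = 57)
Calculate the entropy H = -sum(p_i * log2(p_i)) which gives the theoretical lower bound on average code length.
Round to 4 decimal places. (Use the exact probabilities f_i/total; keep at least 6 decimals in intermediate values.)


Per-symbol terms -p_i * log2(p_i) with p_i = f_i/57:
  p = 6/57 = 0.105263: log2(p) = -3.247928, -p*log2(p) = 0.341887
  p = 12/57 = 0.210526: log2(p) = -2.247928, -p*log2(p) = 0.473248
  p = 4/57 = 0.070175: log2(p) = -3.832890, -p*log2(p) = 0.268975
  p = 13/57 = 0.228070: log2(p) = -2.132450, -p*log2(p) = 0.486348
  p = 12/57 = 0.210526: log2(p) = -2.247928, -p*log2(p) = 0.473248
  p = 10/57 = 0.175439: log2(p) = -2.510962, -p*log2(p) = 0.440520
H = 0.341887 + 0.473248 + 0.268975 + 0.486348 + 0.473248 + 0.440520 = 2.484226

H = 2.4842 bits/symbol


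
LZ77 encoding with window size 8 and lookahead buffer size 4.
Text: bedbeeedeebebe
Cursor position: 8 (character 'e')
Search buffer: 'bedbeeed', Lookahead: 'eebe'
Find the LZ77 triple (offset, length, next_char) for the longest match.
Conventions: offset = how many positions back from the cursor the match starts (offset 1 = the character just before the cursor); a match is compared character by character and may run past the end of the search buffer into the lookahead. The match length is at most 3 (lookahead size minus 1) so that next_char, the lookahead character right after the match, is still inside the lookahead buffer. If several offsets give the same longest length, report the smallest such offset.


Try each offset into the search buffer:
  offset=1 (pos 7, char 'd'): match length 0
  offset=2 (pos 6, char 'e'): match length 1
  offset=3 (pos 5, char 'e'): match length 2
  offset=4 (pos 4, char 'e'): match length 2
  offset=5 (pos 3, char 'b'): match length 0
  offset=6 (pos 2, char 'd'): match length 0
  offset=7 (pos 1, char 'e'): match length 1
  offset=8 (pos 0, char 'b'): match length 0
Longest match has length 2, found at offsets 3, 4; take the smallest, offset 3.
next_char = character at position 8 + 2 = 10 -> 'b'

Best match: offset=3, length=2 (matching 'ee' starting at position 5)
LZ77 triple: (3, 2, 'b')


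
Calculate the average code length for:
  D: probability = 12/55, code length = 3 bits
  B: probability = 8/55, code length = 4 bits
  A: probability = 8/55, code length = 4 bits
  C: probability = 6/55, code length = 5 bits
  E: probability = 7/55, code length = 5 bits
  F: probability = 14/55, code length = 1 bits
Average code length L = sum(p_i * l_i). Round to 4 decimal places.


Weighted contributions p_i * l_i:
  D: (12/55) * 3 = 36/55
  B: (8/55) * 4 = 32/55
  A: (8/55) * 4 = 32/55
  C: (6/55) * 5 = 30/55
  E: (7/55) * 5 = 35/55
  F: (14/55) * 1 = 14/55
Sum = (36 + 32 + 32 + 30 + 35 + 14)/55 = 179/55

L = 179/55 = 3.2545 bits/symbol


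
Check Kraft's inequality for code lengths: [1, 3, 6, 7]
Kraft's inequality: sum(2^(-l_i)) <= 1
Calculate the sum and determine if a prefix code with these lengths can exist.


Sum = 2^(-1) + 2^(-3) + 2^(-6) + 2^(-7)
    = 0.5 + 0.125 + 0.015625 + 0.0078125
    = 83/128 = 0.6484375
Since 0.6484375 <= 1, Kraft's inequality IS satisfied.
A prefix code with these lengths CAN exist.

Kraft sum = 0.6484375. Satisfied.


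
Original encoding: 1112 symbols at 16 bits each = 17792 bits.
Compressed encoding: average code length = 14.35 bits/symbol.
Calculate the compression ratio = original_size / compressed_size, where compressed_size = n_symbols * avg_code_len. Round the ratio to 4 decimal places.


original_size = n_symbols * orig_bits = 1112 * 16 = 17792 bits
compressed_size = n_symbols * avg_code_len = 1112 * 14.35 = 15957.2 bits
ratio = original_size / compressed_size = 17792 / 15957.2 = 1.115

Compression ratio = 1.115


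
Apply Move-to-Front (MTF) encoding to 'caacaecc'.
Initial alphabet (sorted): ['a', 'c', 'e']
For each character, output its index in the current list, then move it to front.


MTF encoding:
'c': index 1 in ['a', 'c', 'e'] -> ['c', 'a', 'e']
'a': index 1 in ['c', 'a', 'e'] -> ['a', 'c', 'e']
'a': index 0 in ['a', 'c', 'e'] -> ['a', 'c', 'e']
'c': index 1 in ['a', 'c', 'e'] -> ['c', 'a', 'e']
'a': index 1 in ['c', 'a', 'e'] -> ['a', 'c', 'e']
'e': index 2 in ['a', 'c', 'e'] -> ['e', 'a', 'c']
'c': index 2 in ['e', 'a', 'c'] -> ['c', 'e', 'a']
'c': index 0 in ['c', 'e', 'a'] -> ['c', 'e', 'a']


Output: [1, 1, 0, 1, 1, 2, 2, 0]


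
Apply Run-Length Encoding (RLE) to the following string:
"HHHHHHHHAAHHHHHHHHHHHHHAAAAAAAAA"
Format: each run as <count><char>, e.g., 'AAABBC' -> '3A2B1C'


Scanning runs left to right:
  i=0: run of 'H' x 8 -> '8H'
  i=8: run of 'A' x 2 -> '2A'
  i=10: run of 'H' x 13 -> '13H'
  i=23: run of 'A' x 9 -> '9A'

RLE = 8H2A13H9A


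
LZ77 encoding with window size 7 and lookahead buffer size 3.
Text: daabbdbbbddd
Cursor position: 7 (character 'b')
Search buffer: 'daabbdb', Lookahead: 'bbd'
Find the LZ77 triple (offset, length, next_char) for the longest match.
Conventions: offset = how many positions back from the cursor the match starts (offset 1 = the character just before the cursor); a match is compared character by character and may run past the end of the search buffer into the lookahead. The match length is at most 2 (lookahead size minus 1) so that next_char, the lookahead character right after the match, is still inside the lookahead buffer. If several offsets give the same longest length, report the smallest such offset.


Try each offset into the search buffer:
  offset=1 (pos 6, char 'b'): match length 2
  offset=2 (pos 5, char 'd'): match length 0
  offset=3 (pos 4, char 'b'): match length 1
  offset=4 (pos 3, char 'b'): match length 2
  offset=5 (pos 2, char 'a'): match length 0
  offset=6 (pos 1, char 'a'): match length 0
  offset=7 (pos 0, char 'd'): match length 0
Longest match has length 2, found at offsets 1, 4; take the smallest, offset 1.
next_char = character at position 7 + 2 = 9 -> 'd'

Best match: offset=1, length=2 (matching 'bb' starting at position 6)
LZ77 triple: (1, 2, 'd')


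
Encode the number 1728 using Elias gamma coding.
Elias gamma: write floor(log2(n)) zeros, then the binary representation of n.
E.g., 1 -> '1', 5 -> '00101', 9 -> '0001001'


num_bits = floor(log2(1728)) + 1 = 11
leading_zeros = num_bits - 1 = 10
binary(1728) = 11011000000

Elias gamma(1728) = '0000000000' + '11011000000' = 000000000011011000000 (21 bits)


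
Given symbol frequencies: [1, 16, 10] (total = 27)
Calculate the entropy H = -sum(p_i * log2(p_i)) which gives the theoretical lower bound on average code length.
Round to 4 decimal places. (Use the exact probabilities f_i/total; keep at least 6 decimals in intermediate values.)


Per-symbol terms -p_i * log2(p_i) with p_i = f_i/27:
  p = 1/27 = 0.037037: log2(p) = -4.754888, -p*log2(p) = 0.176107
  p = 16/27 = 0.592593: log2(p) = -0.754888, -p*log2(p) = 0.447341
  p = 10/27 = 0.370370: log2(p) = -1.432959, -p*log2(p) = 0.530726
H = 0.176107 + 0.447341 + 0.530726 = 1.154174

H = 1.1542 bits/symbol


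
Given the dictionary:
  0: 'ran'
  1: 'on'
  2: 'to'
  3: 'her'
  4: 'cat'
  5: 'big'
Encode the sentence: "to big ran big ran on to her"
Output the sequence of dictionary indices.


Look up each word in the dictionary:
  'to' -> 2
  'big' -> 5
  'ran' -> 0
  'big' -> 5
  'ran' -> 0
  'on' -> 1
  'to' -> 2
  'her' -> 3

Encoded: [2, 5, 0, 5, 0, 1, 2, 3]


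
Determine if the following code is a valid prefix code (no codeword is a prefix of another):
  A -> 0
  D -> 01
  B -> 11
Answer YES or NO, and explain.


Checking each pair (does one codeword prefix another?):
  A='0' vs D='01': prefix -- VIOLATION

NO -- this is NOT a valid prefix code. A (0) is a prefix of D (01).


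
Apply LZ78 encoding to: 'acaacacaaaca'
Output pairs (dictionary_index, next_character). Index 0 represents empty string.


LZ78 encoding steps:
Dictionary: {0: ''}
Step 1: w='' (idx 0), next='a' -> output (0, 'a'), add 'a' as idx 1
Step 2: w='' (idx 0), next='c' -> output (0, 'c'), add 'c' as idx 2
Step 3: w='a' (idx 1), next='a' -> output (1, 'a'), add 'aa' as idx 3
Step 4: w='c' (idx 2), next='a' -> output (2, 'a'), add 'ca' as idx 4
Step 5: w='ca' (idx 4), next='a' -> output (4, 'a'), add 'caa' as idx 5
Step 6: w='a' (idx 1), next='c' -> output (1, 'c'), add 'ac' as idx 6
Step 7: w='a' (idx 1), end of input -> output (1, '')


Encoded: [(0, 'a'), (0, 'c'), (1, 'a'), (2, 'a'), (4, 'a'), (1, 'c'), (1, '')]


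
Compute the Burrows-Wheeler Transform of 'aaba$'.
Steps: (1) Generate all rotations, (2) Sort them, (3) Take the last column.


Rotations (sorted):
  0: $aaba -> last char: a
  1: a$aab -> last char: b
  2: aaba$ -> last char: $
  3: aba$a -> last char: a
  4: ba$aa -> last char: a


BWT = ab$aa


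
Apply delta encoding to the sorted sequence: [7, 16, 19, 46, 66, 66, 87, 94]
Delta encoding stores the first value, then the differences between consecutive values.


First value: 7
Deltas:
  16 - 7 = 9
  19 - 16 = 3
  46 - 19 = 27
  66 - 46 = 20
  66 - 66 = 0
  87 - 66 = 21
  94 - 87 = 7


Delta encoded: [7, 9, 3, 27, 20, 0, 21, 7]


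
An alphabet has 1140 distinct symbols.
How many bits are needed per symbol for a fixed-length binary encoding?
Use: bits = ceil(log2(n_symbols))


log2(1140) = 10.1548
Bracket: 2^10 = 1024 < 1140 <= 2^11 = 2048
So ceil(log2(1140)) = 11

bits = ceil(log2(1140)) = ceil(10.1548) = 11 bits


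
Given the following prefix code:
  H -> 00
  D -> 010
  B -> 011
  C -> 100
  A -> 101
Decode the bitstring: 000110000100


Decoding step by step:
Bits 00 -> H
Bits 011 -> B
Bits 00 -> H
Bits 00 -> H
Bits 100 -> C


Decoded message: HBHHC


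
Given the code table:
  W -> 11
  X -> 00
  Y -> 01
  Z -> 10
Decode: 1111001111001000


Decoding:
11 -> W
11 -> W
00 -> X
11 -> W
11 -> W
00 -> X
10 -> Z
00 -> X


Result: WWXWWXZX


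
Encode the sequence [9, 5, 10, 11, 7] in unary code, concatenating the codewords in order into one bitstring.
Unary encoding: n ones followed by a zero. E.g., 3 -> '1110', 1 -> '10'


Encode each number as n ones followed by a terminating 0:
  9 -> 1111111110 (10 bits)
  5 -> 111110 (6 bits)
  10 -> 11111111110 (11 bits)
  11 -> 111111111110 (12 bits)
  7 -> 11111110 (8 bits)
Total length = 10 + 6 + 11 + 12 + 8 = 47 bits.

Unary([9, 5, 10, 11, 7]) = 11111111101111101111111111011111111111011111110 (47 bits)


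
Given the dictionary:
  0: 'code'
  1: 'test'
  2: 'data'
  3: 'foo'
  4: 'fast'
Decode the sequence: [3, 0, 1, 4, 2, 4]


Look up each index in the dictionary:
  3 -> 'foo'
  0 -> 'code'
  1 -> 'test'
  4 -> 'fast'
  2 -> 'data'
  4 -> 'fast'

Decoded: "foo code test fast data fast"


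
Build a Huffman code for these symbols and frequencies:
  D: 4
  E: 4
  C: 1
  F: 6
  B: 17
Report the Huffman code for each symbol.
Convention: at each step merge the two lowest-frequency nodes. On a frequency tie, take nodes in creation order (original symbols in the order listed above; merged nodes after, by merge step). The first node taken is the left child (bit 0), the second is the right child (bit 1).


Huffman tree construction:
Step 1: Merge C(1) + D(4) = 5
Step 2: Merge E(4) + (C+D)(5) = 9
Step 3: Merge F(6) + (E+(C+D))(9) = 15
Step 4: Merge (F+(E+(C+D)))(15) + B(17) = 32
Read each symbol's code off the tree from the root (left child = 0, right child = 1).

Codes:
  D: 0111 (length 4)
  E: 010 (length 3)
  C: 0110 (length 4)
  F: 00 (length 2)
  B: 1 (length 1)
Average code length: 61/32 = 1.9063 bits/symbol


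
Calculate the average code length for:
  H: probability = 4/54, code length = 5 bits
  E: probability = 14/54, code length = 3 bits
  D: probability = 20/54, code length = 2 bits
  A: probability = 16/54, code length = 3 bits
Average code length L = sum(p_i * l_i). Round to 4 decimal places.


Weighted contributions p_i * l_i:
  H: (4/54) * 5 = 20/54
  E: (14/54) * 3 = 42/54
  D: (20/54) * 2 = 40/54
  A: (16/54) * 3 = 48/54
Sum = (20 + 42 + 40 + 48)/54 = 150/54

L = 150/54 = 2.7778 bits/symbol


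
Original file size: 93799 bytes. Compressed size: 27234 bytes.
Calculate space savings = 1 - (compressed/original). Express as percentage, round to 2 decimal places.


ratio = compressed/original = 27234/93799 = 0.290344
savings = 1 - ratio = 1 - 0.290344 = 0.709656
as a percentage: 0.709656 * 100 = 70.97%

Space savings = 1 - 27234/93799 = 70.97%


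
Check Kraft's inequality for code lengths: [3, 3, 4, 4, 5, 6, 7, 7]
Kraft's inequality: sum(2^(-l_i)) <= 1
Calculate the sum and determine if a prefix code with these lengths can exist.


Sum = 2^(-3) + 2^(-3) + 2^(-4) + 2^(-4) + 2^(-5) + 2^(-6) + 2^(-7) + 2^(-7)
    = 0.125 + 0.125 + 0.0625 + 0.0625 + 0.03125 + 0.015625 + 0.0078125 + 0.0078125
    = 56/128 = 0.4375
Since 0.4375 <= 1, Kraft's inequality IS satisfied.
A prefix code with these lengths CAN exist.

Kraft sum = 0.4375. Satisfied.
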